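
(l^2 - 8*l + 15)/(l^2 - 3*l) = (l - 5)/l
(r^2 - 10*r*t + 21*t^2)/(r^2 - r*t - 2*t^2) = (-r^2 + 10*r*t - 21*t^2)/(-r^2 + r*t + 2*t^2)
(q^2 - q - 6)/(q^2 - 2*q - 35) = (-q^2 + q + 6)/(-q^2 + 2*q + 35)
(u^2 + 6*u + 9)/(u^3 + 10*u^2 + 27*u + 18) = (u + 3)/(u^2 + 7*u + 6)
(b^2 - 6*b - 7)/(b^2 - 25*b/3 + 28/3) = 3*(b + 1)/(3*b - 4)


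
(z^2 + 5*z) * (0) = 0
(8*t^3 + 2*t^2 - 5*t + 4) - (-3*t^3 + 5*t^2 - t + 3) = 11*t^3 - 3*t^2 - 4*t + 1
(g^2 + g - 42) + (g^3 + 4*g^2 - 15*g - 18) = g^3 + 5*g^2 - 14*g - 60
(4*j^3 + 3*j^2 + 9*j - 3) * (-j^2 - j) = -4*j^5 - 7*j^4 - 12*j^3 - 6*j^2 + 3*j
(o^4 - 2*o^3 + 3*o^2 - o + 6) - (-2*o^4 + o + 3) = 3*o^4 - 2*o^3 + 3*o^2 - 2*o + 3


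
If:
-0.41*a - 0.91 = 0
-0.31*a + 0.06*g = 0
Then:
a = -2.22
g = -11.47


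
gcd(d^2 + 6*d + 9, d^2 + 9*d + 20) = 1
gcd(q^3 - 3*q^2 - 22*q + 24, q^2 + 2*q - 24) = 1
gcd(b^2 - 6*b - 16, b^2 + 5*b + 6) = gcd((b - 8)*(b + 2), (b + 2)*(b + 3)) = b + 2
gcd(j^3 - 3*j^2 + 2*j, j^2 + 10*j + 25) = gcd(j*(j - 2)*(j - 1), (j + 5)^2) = 1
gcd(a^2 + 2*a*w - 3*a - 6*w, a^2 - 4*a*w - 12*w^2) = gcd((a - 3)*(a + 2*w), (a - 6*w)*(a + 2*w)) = a + 2*w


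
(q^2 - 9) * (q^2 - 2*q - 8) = q^4 - 2*q^3 - 17*q^2 + 18*q + 72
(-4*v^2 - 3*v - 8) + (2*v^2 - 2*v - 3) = -2*v^2 - 5*v - 11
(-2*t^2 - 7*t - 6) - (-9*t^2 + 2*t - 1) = 7*t^2 - 9*t - 5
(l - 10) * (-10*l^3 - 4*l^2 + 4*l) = -10*l^4 + 96*l^3 + 44*l^2 - 40*l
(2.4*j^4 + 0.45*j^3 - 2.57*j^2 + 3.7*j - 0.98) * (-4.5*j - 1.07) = -10.8*j^5 - 4.593*j^4 + 11.0835*j^3 - 13.9001*j^2 + 0.451*j + 1.0486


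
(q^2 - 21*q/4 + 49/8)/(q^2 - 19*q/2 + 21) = (q - 7/4)/(q - 6)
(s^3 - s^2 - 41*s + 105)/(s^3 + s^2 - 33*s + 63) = (s - 5)/(s - 3)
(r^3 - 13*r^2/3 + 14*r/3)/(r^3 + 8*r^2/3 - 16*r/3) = (3*r^2 - 13*r + 14)/(3*r^2 + 8*r - 16)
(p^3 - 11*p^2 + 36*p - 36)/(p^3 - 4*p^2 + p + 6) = (p - 6)/(p + 1)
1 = 1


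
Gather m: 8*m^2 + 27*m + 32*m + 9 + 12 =8*m^2 + 59*m + 21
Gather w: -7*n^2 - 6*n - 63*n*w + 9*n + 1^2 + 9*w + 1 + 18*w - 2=-7*n^2 + 3*n + w*(27 - 63*n)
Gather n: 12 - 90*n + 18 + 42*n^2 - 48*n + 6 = 42*n^2 - 138*n + 36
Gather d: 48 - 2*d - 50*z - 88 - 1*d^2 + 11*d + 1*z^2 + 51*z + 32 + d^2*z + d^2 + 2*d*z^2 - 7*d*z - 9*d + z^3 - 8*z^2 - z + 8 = d^2*z + d*(2*z^2 - 7*z) + z^3 - 7*z^2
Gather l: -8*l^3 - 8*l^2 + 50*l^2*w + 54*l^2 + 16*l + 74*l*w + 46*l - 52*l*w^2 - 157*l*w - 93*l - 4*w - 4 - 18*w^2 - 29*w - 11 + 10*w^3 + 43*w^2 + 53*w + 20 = -8*l^3 + l^2*(50*w + 46) + l*(-52*w^2 - 83*w - 31) + 10*w^3 + 25*w^2 + 20*w + 5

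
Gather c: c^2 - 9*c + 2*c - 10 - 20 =c^2 - 7*c - 30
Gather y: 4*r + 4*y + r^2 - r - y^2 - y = r^2 + 3*r - y^2 + 3*y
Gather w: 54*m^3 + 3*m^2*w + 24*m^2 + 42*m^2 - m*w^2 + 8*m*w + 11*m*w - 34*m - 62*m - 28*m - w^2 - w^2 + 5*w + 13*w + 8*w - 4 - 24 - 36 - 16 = 54*m^3 + 66*m^2 - 124*m + w^2*(-m - 2) + w*(3*m^2 + 19*m + 26) - 80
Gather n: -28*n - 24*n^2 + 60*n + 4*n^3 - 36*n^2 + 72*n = 4*n^3 - 60*n^2 + 104*n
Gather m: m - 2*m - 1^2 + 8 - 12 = -m - 5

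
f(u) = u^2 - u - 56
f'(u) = 2*u - 1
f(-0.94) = -54.18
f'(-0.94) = -2.88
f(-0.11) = -55.88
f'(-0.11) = -1.22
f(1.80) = -54.56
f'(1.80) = 2.60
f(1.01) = -55.99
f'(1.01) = 1.02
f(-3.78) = -37.93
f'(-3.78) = -8.56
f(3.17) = -49.12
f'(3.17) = 5.34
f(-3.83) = -37.50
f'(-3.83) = -8.66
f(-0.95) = -54.15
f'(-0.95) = -2.90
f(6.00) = -26.00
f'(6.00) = 11.00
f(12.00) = 76.00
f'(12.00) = 23.00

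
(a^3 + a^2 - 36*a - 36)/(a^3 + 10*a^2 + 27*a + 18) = (a - 6)/(a + 3)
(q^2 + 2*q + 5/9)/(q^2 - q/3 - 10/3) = (q + 1/3)/(q - 2)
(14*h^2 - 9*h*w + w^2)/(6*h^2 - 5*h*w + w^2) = (-7*h + w)/(-3*h + w)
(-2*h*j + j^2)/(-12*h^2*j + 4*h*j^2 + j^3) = 1/(6*h + j)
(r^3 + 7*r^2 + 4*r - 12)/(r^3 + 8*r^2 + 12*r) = (r - 1)/r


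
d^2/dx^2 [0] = 0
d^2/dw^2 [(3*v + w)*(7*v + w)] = 2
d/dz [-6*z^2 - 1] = -12*z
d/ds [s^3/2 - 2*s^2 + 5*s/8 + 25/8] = 3*s^2/2 - 4*s + 5/8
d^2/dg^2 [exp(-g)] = exp(-g)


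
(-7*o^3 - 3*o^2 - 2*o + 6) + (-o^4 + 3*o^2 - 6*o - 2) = -o^4 - 7*o^3 - 8*o + 4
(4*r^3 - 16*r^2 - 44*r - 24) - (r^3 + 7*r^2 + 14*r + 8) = 3*r^3 - 23*r^2 - 58*r - 32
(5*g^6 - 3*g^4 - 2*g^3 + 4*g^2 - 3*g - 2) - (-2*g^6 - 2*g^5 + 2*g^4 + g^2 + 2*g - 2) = 7*g^6 + 2*g^5 - 5*g^4 - 2*g^3 + 3*g^2 - 5*g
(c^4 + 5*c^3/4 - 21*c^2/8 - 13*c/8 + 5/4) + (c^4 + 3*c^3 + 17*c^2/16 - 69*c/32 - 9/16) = 2*c^4 + 17*c^3/4 - 25*c^2/16 - 121*c/32 + 11/16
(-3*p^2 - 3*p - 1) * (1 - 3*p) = 9*p^3 + 6*p^2 - 1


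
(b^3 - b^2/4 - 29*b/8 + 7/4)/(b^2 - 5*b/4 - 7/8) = (2*b^2 + 3*b - 2)/(2*b + 1)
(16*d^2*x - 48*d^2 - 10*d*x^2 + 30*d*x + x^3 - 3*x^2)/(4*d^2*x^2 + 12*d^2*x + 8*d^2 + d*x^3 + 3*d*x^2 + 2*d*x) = (16*d^2*x - 48*d^2 - 10*d*x^2 + 30*d*x + x^3 - 3*x^2)/(d*(4*d*x^2 + 12*d*x + 8*d + x^3 + 3*x^2 + 2*x))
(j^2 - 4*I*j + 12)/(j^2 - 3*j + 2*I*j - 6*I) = (j - 6*I)/(j - 3)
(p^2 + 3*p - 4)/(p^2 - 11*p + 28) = (p^2 + 3*p - 4)/(p^2 - 11*p + 28)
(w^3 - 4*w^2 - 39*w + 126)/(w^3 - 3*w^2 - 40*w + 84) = (w - 3)/(w - 2)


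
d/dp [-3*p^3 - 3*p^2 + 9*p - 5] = -9*p^2 - 6*p + 9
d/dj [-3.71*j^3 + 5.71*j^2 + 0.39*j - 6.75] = -11.13*j^2 + 11.42*j + 0.39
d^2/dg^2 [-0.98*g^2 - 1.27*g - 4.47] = -1.96000000000000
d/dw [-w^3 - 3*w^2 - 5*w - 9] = -3*w^2 - 6*w - 5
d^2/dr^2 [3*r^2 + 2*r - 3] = 6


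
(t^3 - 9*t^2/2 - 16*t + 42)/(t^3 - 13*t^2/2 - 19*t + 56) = (t - 6)/(t - 8)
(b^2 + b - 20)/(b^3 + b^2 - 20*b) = 1/b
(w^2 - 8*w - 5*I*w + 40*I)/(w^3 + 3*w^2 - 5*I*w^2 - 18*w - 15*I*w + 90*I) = (w - 8)/(w^2 + 3*w - 18)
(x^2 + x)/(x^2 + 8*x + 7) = x/(x + 7)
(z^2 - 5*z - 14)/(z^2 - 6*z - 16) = (z - 7)/(z - 8)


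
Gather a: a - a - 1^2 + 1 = 0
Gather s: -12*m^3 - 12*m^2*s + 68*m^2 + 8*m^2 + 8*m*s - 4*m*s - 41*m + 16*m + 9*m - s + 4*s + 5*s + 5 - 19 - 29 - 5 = -12*m^3 + 76*m^2 - 16*m + s*(-12*m^2 + 4*m + 8) - 48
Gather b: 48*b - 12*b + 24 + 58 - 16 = 36*b + 66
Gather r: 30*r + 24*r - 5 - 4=54*r - 9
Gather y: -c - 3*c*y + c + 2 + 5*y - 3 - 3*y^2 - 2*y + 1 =-3*y^2 + y*(3 - 3*c)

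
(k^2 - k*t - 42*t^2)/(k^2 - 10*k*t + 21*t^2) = (-k - 6*t)/(-k + 3*t)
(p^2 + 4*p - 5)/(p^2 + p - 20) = (p - 1)/(p - 4)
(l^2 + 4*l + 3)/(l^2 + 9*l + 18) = (l + 1)/(l + 6)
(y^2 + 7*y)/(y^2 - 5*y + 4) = y*(y + 7)/(y^2 - 5*y + 4)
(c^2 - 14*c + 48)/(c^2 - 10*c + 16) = (c - 6)/(c - 2)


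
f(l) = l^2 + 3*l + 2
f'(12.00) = 27.00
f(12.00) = 182.00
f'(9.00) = 21.00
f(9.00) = 110.00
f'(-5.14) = -7.28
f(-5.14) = 13.00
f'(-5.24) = -7.48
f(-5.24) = 13.74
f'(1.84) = 6.68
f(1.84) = 10.91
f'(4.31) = 11.62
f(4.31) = 33.51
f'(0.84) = 4.68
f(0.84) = 5.23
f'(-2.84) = -2.68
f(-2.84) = 1.55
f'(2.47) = 7.94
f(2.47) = 15.51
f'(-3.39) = -3.78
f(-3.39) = 3.32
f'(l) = 2*l + 3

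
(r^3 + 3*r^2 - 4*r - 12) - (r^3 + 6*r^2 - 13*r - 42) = -3*r^2 + 9*r + 30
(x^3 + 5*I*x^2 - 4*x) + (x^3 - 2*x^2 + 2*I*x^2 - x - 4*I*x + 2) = 2*x^3 - 2*x^2 + 7*I*x^2 - 5*x - 4*I*x + 2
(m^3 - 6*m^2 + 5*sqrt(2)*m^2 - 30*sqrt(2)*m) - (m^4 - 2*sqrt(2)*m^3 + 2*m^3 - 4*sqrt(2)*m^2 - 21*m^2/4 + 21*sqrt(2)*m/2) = -m^4 - m^3 + 2*sqrt(2)*m^3 - 3*m^2/4 + 9*sqrt(2)*m^2 - 81*sqrt(2)*m/2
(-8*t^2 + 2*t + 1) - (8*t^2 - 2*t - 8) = -16*t^2 + 4*t + 9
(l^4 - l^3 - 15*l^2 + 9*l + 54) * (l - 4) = l^5 - 5*l^4 - 11*l^3 + 69*l^2 + 18*l - 216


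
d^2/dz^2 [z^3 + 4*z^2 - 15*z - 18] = 6*z + 8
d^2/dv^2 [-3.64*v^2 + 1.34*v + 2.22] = -7.28000000000000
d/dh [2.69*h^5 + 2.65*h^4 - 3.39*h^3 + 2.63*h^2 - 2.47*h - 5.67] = 13.45*h^4 + 10.6*h^3 - 10.17*h^2 + 5.26*h - 2.47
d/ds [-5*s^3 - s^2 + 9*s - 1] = -15*s^2 - 2*s + 9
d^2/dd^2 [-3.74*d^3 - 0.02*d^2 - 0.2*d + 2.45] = -22.44*d - 0.04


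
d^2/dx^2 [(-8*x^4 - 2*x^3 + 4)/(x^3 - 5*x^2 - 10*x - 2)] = 4*(-145*x^6 - 654*x^5 - 1320*x^4 - 810*x^3 - 66*x^2 + 300*x + 180)/(x^9 - 15*x^8 + 45*x^7 + 169*x^6 - 390*x^5 - 1530*x^4 - 1588*x^3 - 660*x^2 - 120*x - 8)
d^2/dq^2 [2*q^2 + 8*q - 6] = 4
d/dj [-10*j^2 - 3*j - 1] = -20*j - 3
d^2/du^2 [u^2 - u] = 2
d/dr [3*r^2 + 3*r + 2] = 6*r + 3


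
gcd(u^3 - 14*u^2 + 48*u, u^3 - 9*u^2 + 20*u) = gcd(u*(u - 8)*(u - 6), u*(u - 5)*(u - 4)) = u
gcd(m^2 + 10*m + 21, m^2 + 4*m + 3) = m + 3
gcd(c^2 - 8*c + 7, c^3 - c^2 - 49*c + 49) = c^2 - 8*c + 7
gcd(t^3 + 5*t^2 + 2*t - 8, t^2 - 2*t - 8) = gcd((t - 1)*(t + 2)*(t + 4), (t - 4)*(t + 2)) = t + 2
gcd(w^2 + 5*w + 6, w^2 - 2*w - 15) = w + 3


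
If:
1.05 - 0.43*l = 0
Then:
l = 2.44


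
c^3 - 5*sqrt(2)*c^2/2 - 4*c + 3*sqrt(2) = (c - 3*sqrt(2))*(c - sqrt(2)/2)*(c + sqrt(2))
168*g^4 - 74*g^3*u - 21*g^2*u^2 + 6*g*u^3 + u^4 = (-3*g + u)*(-2*g + u)*(4*g + u)*(7*g + u)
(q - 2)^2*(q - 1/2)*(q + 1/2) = q^4 - 4*q^3 + 15*q^2/4 + q - 1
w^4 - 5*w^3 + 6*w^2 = w^2*(w - 3)*(w - 2)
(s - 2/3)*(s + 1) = s^2 + s/3 - 2/3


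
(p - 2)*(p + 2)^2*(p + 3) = p^4 + 5*p^3 + 2*p^2 - 20*p - 24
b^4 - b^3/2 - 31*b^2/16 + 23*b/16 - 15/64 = (b - 5/4)*(b - 1/2)*(b - 1/4)*(b + 3/2)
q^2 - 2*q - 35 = (q - 7)*(q + 5)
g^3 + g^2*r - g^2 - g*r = g*(g - 1)*(g + r)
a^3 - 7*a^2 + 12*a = a*(a - 4)*(a - 3)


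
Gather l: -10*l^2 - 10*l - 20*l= -10*l^2 - 30*l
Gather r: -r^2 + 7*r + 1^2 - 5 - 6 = -r^2 + 7*r - 10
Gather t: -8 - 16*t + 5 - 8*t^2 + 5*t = -8*t^2 - 11*t - 3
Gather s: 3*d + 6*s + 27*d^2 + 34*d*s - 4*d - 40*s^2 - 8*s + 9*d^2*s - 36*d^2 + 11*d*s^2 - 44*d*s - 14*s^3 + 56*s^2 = -9*d^2 - d - 14*s^3 + s^2*(11*d + 16) + s*(9*d^2 - 10*d - 2)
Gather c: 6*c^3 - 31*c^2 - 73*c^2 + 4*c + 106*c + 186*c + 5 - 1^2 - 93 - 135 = 6*c^3 - 104*c^2 + 296*c - 224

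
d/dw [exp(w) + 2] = exp(w)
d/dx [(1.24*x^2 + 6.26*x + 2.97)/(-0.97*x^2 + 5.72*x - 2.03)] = (13.165*x^2 + 0.727400000000003*x - 29.6962)/(0.9409*x^4 - 11.0968*x^3 + 36.6566*x^2 - 23.2232*x + 4.1209)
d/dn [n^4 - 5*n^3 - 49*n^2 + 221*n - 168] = 4*n^3 - 15*n^2 - 98*n + 221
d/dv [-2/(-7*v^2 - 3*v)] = 2*(-14*v - 3)/(v^2*(7*v + 3)^2)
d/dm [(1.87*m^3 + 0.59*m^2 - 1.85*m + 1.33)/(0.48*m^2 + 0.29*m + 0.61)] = (0.8976*m^4 + 1.0846*m^3 + 4.4812*m^2 - 0.557*m - 1.5142)/(0.2304*m^4 + 0.2784*m^3 + 0.6697*m^2 + 0.3538*m + 0.3721)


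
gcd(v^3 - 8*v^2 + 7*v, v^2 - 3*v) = v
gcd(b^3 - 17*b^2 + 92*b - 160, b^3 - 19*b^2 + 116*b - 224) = b^2 - 12*b + 32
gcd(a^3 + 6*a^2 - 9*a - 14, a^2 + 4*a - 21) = a + 7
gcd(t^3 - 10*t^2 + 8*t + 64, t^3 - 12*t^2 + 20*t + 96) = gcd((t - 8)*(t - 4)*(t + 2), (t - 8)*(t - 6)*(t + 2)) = t^2 - 6*t - 16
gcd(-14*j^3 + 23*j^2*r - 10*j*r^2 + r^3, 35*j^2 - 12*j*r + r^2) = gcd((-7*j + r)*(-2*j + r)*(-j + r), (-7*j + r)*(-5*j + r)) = -7*j + r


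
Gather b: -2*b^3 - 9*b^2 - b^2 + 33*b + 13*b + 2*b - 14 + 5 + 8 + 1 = -2*b^3 - 10*b^2 + 48*b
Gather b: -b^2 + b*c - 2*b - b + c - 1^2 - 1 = -b^2 + b*(c - 3) + c - 2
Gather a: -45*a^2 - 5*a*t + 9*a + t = -45*a^2 + a*(9 - 5*t) + t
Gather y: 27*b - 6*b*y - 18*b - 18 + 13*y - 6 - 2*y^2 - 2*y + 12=9*b - 2*y^2 + y*(11 - 6*b) - 12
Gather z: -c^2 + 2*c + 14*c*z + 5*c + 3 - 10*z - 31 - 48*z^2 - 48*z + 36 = -c^2 + 7*c - 48*z^2 + z*(14*c - 58) + 8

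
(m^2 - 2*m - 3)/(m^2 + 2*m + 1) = (m - 3)/(m + 1)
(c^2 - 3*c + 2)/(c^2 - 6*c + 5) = (c - 2)/(c - 5)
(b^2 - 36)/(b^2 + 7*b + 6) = (b - 6)/(b + 1)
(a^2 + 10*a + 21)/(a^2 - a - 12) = (a + 7)/(a - 4)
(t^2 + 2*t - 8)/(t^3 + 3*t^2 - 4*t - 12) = (t + 4)/(t^2 + 5*t + 6)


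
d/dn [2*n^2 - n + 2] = 4*n - 1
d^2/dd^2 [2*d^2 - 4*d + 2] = 4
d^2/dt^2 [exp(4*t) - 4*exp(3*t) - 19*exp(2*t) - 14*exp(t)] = (16*exp(3*t) - 36*exp(2*t) - 76*exp(t) - 14)*exp(t)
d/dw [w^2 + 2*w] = 2*w + 2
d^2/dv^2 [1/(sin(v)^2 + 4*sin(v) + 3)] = 2*(-2*sin(v)^3 - 4*sin(v)^2 + 5*sin(v) + 13)/((sin(v) + 1)^2*(sin(v) + 3)^3)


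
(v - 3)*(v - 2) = v^2 - 5*v + 6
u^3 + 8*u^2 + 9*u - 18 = (u - 1)*(u + 3)*(u + 6)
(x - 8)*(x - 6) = x^2 - 14*x + 48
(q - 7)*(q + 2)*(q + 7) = q^3 + 2*q^2 - 49*q - 98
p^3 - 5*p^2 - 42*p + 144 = (p - 8)*(p - 3)*(p + 6)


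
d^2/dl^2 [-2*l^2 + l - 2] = -4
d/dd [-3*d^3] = -9*d^2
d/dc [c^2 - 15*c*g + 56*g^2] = 2*c - 15*g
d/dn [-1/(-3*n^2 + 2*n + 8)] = 2*(1 - 3*n)/(-3*n^2 + 2*n + 8)^2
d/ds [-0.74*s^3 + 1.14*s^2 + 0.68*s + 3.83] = -2.22*s^2 + 2.28*s + 0.68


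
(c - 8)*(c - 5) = c^2 - 13*c + 40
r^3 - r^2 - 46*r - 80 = (r - 8)*(r + 2)*(r + 5)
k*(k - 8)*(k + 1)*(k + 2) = k^4 - 5*k^3 - 22*k^2 - 16*k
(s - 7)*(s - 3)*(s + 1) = s^3 - 9*s^2 + 11*s + 21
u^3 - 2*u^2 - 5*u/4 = u*(u - 5/2)*(u + 1/2)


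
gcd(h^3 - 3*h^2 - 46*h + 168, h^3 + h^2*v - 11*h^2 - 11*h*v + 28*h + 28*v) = h - 4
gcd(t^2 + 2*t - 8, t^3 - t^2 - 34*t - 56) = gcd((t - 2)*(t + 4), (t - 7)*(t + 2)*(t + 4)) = t + 4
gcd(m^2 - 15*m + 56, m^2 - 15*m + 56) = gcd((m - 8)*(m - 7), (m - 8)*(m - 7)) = m^2 - 15*m + 56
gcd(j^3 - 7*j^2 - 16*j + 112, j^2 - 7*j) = j - 7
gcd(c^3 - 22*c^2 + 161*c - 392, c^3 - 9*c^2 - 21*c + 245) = c^2 - 14*c + 49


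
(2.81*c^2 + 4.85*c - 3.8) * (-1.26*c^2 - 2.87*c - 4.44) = -3.5406*c^4 - 14.1757*c^3 - 21.6079*c^2 - 10.628*c + 16.872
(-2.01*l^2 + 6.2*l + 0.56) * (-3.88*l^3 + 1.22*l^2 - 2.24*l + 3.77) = 7.7988*l^5 - 26.5082*l^4 + 9.8936*l^3 - 20.7825*l^2 + 22.1196*l + 2.1112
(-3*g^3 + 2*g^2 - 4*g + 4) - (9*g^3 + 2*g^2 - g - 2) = -12*g^3 - 3*g + 6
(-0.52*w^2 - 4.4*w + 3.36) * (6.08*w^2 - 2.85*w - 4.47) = -3.1616*w^4 - 25.27*w^3 + 35.2932*w^2 + 10.092*w - 15.0192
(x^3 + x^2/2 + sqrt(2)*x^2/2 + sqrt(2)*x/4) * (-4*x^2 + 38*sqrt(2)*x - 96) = -4*x^5 - 2*x^4 + 36*sqrt(2)*x^4 - 58*x^3 + 18*sqrt(2)*x^3 - 48*sqrt(2)*x^2 - 29*x^2 - 24*sqrt(2)*x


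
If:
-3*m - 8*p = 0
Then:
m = -8*p/3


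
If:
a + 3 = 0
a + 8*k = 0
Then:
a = -3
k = 3/8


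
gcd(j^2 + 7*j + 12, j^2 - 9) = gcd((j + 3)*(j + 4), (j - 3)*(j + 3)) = j + 3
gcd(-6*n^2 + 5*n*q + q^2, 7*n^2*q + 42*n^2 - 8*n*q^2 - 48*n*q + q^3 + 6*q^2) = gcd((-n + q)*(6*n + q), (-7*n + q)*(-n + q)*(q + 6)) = -n + q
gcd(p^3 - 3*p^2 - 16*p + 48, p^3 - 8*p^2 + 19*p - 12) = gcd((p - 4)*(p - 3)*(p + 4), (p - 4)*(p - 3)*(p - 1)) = p^2 - 7*p + 12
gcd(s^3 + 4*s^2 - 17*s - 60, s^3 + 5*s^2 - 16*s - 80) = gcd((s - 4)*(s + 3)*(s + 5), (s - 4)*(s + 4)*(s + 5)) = s^2 + s - 20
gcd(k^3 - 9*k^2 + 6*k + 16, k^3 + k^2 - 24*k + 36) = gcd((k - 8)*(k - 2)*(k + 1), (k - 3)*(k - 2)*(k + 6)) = k - 2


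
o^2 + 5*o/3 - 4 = (o - 4/3)*(o + 3)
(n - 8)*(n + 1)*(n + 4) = n^3 - 3*n^2 - 36*n - 32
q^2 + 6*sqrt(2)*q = q*(q + 6*sqrt(2))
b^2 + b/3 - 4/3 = (b - 1)*(b + 4/3)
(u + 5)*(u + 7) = u^2 + 12*u + 35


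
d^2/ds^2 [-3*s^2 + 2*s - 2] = -6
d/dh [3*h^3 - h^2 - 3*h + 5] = 9*h^2 - 2*h - 3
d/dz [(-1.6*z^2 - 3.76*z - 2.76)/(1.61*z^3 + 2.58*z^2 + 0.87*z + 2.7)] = (2.576*z^4 + 12.1072*z^3 + 21.6396*z^2 + 5.6016*z - 7.7508)/(2.5921*z^6 + 8.3076*z^5 + 9.4578*z^4 + 13.1832*z^3 + 14.6889*z^2 + 4.698*z + 7.29)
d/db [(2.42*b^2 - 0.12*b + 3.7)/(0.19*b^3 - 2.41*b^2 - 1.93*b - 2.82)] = (-0.4598*b^4 + 0.0456000000000003*b^3 - 7.0688*b^2 + 4.1852*b + 7.4794)/(0.0361*b^6 - 0.9158*b^5 + 5.0747*b^4 + 8.231*b^3 + 17.3173*b^2 + 10.8852*b + 7.9524)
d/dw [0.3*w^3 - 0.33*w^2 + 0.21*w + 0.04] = 0.9*w^2 - 0.66*w + 0.21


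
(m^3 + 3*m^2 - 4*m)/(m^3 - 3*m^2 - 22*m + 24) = m/(m - 6)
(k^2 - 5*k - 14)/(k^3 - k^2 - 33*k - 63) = (k + 2)/(k^2 + 6*k + 9)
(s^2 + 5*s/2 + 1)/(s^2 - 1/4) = 2*(s + 2)/(2*s - 1)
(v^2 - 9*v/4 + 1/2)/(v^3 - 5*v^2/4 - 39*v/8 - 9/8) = 2*(-4*v^2 + 9*v - 2)/(-8*v^3 + 10*v^2 + 39*v + 9)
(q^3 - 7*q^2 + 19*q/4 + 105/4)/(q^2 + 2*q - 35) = (q^2 - 2*q - 21/4)/(q + 7)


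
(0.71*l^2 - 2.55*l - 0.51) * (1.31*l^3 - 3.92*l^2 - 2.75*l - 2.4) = 0.9301*l^5 - 6.1237*l^4 + 7.3754*l^3 + 7.3077*l^2 + 7.5225*l + 1.224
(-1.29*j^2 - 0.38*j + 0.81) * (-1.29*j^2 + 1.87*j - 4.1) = 1.6641*j^4 - 1.9221*j^3 + 3.5335*j^2 + 3.0727*j - 3.321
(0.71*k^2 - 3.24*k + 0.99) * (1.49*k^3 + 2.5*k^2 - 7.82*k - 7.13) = 1.0579*k^5 - 3.0526*k^4 - 12.1771*k^3 + 22.7495*k^2 + 15.3594*k - 7.0587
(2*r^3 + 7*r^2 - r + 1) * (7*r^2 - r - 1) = 14*r^5 + 47*r^4 - 16*r^3 + r^2 - 1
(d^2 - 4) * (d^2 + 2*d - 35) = d^4 + 2*d^3 - 39*d^2 - 8*d + 140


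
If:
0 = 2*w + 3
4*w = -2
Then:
No Solution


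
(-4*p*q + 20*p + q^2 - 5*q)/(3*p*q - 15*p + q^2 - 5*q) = (-4*p + q)/(3*p + q)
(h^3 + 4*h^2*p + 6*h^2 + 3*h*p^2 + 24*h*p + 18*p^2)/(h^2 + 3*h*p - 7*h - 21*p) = (h^2 + h*p + 6*h + 6*p)/(h - 7)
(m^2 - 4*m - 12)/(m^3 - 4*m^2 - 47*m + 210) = (m + 2)/(m^2 + 2*m - 35)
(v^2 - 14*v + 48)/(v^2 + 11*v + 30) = (v^2 - 14*v + 48)/(v^2 + 11*v + 30)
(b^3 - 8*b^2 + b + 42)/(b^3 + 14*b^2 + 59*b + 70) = (b^2 - 10*b + 21)/(b^2 + 12*b + 35)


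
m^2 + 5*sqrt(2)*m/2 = m*(m + 5*sqrt(2)/2)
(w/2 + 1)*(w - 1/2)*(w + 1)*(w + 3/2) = w^4/2 + 2*w^3 + 17*w^2/8 - w/8 - 3/4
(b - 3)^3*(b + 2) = b^4 - 7*b^3 + 9*b^2 + 27*b - 54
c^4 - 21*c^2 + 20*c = c*(c - 4)*(c - 1)*(c + 5)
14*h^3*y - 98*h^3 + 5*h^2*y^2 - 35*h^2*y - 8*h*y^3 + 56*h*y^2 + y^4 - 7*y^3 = (-7*h + y)*(-2*h + y)*(h + y)*(y - 7)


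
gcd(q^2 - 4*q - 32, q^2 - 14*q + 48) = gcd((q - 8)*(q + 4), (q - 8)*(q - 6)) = q - 8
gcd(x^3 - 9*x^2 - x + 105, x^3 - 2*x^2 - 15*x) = x^2 - 2*x - 15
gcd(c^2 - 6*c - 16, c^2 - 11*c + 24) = c - 8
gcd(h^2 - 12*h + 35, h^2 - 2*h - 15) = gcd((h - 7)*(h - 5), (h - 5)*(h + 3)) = h - 5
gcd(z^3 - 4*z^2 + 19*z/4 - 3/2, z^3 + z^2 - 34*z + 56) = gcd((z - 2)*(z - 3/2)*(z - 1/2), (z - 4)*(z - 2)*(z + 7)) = z - 2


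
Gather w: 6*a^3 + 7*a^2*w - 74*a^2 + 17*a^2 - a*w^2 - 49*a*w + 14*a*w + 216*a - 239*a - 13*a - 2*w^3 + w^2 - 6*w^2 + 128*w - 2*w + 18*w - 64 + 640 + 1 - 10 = 6*a^3 - 57*a^2 - 36*a - 2*w^3 + w^2*(-a - 5) + w*(7*a^2 - 35*a + 144) + 567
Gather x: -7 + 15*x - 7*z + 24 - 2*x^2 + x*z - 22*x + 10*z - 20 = -2*x^2 + x*(z - 7) + 3*z - 3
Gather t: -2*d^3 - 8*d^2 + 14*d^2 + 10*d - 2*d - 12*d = -2*d^3 + 6*d^2 - 4*d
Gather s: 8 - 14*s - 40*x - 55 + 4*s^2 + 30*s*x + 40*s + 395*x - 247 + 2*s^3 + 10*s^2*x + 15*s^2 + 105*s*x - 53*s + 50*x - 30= 2*s^3 + s^2*(10*x + 19) + s*(135*x - 27) + 405*x - 324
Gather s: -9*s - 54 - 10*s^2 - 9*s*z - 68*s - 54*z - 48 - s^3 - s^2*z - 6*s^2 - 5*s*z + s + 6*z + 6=-s^3 + s^2*(-z - 16) + s*(-14*z - 76) - 48*z - 96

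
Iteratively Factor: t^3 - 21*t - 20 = (t + 4)*(t^2 - 4*t - 5) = (t - 5)*(t + 4)*(t + 1)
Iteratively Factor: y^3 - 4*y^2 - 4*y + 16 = (y - 4)*(y^2 - 4) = (y - 4)*(y - 2)*(y + 2)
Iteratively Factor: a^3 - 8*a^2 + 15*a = (a)*(a^2 - 8*a + 15) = a*(a - 3)*(a - 5)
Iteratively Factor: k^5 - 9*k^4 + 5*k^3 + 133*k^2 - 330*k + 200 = (k - 5)*(k^4 - 4*k^3 - 15*k^2 + 58*k - 40) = (k - 5)*(k - 2)*(k^3 - 2*k^2 - 19*k + 20) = (k - 5)*(k - 2)*(k + 4)*(k^2 - 6*k + 5) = (k - 5)*(k - 2)*(k - 1)*(k + 4)*(k - 5)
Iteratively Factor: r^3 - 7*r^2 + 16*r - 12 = (r - 3)*(r^2 - 4*r + 4) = (r - 3)*(r - 2)*(r - 2)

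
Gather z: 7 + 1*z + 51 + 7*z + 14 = 8*z + 72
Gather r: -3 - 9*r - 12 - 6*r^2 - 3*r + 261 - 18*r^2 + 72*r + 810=-24*r^2 + 60*r + 1056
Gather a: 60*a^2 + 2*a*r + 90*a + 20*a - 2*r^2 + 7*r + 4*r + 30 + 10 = 60*a^2 + a*(2*r + 110) - 2*r^2 + 11*r + 40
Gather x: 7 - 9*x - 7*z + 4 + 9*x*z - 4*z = x*(9*z - 9) - 11*z + 11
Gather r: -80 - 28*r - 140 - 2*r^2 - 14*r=-2*r^2 - 42*r - 220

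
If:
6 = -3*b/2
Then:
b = -4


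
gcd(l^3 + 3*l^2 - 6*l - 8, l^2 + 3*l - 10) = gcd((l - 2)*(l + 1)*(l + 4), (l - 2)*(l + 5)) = l - 2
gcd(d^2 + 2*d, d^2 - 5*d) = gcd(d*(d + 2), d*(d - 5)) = d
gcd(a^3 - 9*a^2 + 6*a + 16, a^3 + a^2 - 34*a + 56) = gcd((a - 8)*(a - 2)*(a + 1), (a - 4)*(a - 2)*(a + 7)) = a - 2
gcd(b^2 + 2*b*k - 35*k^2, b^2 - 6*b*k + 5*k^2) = b - 5*k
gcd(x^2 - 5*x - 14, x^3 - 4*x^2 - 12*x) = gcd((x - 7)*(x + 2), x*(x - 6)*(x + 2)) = x + 2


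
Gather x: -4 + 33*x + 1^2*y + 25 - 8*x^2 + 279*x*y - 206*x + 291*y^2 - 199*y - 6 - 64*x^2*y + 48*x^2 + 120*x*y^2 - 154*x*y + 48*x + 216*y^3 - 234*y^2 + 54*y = x^2*(40 - 64*y) + x*(120*y^2 + 125*y - 125) + 216*y^3 + 57*y^2 - 144*y + 15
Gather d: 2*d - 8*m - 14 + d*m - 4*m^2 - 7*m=d*(m + 2) - 4*m^2 - 15*m - 14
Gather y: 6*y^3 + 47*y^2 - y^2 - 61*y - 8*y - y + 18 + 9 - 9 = 6*y^3 + 46*y^2 - 70*y + 18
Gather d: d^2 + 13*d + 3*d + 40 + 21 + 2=d^2 + 16*d + 63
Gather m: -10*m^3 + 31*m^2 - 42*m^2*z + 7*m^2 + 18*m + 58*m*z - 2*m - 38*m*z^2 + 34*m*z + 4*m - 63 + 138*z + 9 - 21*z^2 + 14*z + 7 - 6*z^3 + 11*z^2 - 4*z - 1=-10*m^3 + m^2*(38 - 42*z) + m*(-38*z^2 + 92*z + 20) - 6*z^3 - 10*z^2 + 148*z - 48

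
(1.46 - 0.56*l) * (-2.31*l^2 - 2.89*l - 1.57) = 1.2936*l^3 - 1.7542*l^2 - 3.3402*l - 2.2922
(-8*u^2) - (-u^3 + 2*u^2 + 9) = u^3 - 10*u^2 - 9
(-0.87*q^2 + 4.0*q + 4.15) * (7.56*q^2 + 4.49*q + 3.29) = -6.5772*q^4 + 26.3337*q^3 + 46.4717*q^2 + 31.7935*q + 13.6535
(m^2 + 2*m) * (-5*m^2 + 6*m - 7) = -5*m^4 - 4*m^3 + 5*m^2 - 14*m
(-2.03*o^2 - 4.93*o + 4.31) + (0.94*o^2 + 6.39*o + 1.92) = -1.09*o^2 + 1.46*o + 6.23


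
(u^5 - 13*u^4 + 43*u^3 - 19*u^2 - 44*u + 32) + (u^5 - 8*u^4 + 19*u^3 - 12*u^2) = 2*u^5 - 21*u^4 + 62*u^3 - 31*u^2 - 44*u + 32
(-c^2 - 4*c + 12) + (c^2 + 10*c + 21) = 6*c + 33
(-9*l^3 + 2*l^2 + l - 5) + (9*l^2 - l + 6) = -9*l^3 + 11*l^2 + 1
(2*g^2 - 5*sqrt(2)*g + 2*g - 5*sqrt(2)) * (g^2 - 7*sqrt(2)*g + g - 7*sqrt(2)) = 2*g^4 - 19*sqrt(2)*g^3 + 4*g^3 - 38*sqrt(2)*g^2 + 72*g^2 - 19*sqrt(2)*g + 140*g + 70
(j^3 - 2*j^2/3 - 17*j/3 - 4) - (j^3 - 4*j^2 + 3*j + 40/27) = 10*j^2/3 - 26*j/3 - 148/27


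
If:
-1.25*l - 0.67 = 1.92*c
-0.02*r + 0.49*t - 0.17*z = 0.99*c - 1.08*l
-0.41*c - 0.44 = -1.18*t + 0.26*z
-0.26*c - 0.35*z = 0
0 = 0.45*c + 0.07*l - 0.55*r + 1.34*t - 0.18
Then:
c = -0.17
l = -0.28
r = 0.34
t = 0.34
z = 0.12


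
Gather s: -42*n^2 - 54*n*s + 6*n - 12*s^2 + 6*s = -42*n^2 + 6*n - 12*s^2 + s*(6 - 54*n)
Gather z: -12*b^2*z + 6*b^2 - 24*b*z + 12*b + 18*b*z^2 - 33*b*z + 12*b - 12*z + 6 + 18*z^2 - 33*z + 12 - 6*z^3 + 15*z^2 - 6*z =6*b^2 + 24*b - 6*z^3 + z^2*(18*b + 33) + z*(-12*b^2 - 57*b - 51) + 18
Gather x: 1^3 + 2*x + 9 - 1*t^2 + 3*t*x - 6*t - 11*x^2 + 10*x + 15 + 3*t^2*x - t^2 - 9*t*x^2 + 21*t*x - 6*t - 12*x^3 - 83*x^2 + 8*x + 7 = -2*t^2 - 12*t - 12*x^3 + x^2*(-9*t - 94) + x*(3*t^2 + 24*t + 20) + 32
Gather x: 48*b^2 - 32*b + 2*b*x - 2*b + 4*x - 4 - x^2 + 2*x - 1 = 48*b^2 - 34*b - x^2 + x*(2*b + 6) - 5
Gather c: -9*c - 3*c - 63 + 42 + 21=-12*c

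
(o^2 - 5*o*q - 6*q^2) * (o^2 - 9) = o^4 - 5*o^3*q - 6*o^2*q^2 - 9*o^2 + 45*o*q + 54*q^2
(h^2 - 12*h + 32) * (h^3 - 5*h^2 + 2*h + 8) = h^5 - 17*h^4 + 94*h^3 - 176*h^2 - 32*h + 256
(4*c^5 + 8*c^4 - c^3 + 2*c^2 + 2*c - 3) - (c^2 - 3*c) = 4*c^5 + 8*c^4 - c^3 + c^2 + 5*c - 3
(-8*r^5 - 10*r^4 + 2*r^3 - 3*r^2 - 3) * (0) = 0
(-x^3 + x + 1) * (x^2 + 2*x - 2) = -x^5 - 2*x^4 + 3*x^3 + 3*x^2 - 2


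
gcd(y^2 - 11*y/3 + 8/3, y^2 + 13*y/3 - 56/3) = y - 8/3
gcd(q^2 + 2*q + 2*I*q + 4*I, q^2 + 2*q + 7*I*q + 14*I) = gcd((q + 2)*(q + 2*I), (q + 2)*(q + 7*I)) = q + 2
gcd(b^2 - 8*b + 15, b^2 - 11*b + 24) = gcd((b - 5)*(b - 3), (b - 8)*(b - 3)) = b - 3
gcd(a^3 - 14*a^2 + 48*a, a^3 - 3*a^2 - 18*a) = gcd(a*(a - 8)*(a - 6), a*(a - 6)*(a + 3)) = a^2 - 6*a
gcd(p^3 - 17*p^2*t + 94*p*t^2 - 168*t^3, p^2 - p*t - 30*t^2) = p - 6*t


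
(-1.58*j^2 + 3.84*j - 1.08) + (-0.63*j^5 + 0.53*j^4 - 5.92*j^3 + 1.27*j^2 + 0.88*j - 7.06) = -0.63*j^5 + 0.53*j^4 - 5.92*j^3 - 0.31*j^2 + 4.72*j - 8.14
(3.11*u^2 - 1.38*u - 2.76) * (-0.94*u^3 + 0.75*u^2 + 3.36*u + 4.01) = -2.9234*u^5 + 3.6297*u^4 + 12.009*u^3 + 5.7643*u^2 - 14.8074*u - 11.0676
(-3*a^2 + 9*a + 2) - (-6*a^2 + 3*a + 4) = 3*a^2 + 6*a - 2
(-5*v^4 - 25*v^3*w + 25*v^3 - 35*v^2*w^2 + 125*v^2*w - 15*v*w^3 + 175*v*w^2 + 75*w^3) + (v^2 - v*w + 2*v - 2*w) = -5*v^4 - 25*v^3*w + 25*v^3 - 35*v^2*w^2 + 125*v^2*w + v^2 - 15*v*w^3 + 175*v*w^2 - v*w + 2*v + 75*w^3 - 2*w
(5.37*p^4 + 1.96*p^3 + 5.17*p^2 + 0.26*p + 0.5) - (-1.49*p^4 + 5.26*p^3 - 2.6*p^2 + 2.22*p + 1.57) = 6.86*p^4 - 3.3*p^3 + 7.77*p^2 - 1.96*p - 1.07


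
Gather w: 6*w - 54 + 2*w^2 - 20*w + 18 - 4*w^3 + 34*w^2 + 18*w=-4*w^3 + 36*w^2 + 4*w - 36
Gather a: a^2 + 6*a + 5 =a^2 + 6*a + 5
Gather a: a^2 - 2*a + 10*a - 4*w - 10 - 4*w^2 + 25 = a^2 + 8*a - 4*w^2 - 4*w + 15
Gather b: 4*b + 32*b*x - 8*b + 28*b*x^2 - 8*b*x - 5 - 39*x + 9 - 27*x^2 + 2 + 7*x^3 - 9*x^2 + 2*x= b*(28*x^2 + 24*x - 4) + 7*x^3 - 36*x^2 - 37*x + 6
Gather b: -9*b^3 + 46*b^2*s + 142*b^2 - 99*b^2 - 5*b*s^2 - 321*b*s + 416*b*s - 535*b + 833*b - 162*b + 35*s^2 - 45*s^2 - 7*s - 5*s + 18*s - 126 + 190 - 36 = -9*b^3 + b^2*(46*s + 43) + b*(-5*s^2 + 95*s + 136) - 10*s^2 + 6*s + 28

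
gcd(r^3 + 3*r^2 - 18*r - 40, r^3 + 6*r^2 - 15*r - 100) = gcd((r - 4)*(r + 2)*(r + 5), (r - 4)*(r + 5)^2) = r^2 + r - 20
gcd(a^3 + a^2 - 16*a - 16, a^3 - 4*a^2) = a - 4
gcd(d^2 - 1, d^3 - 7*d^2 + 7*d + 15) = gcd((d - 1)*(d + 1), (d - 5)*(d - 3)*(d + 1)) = d + 1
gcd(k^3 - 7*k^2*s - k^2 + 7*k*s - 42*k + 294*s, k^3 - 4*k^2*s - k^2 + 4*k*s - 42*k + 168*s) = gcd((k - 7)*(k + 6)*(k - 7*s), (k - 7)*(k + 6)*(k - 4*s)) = k^2 - k - 42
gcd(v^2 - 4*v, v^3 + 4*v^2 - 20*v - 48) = v - 4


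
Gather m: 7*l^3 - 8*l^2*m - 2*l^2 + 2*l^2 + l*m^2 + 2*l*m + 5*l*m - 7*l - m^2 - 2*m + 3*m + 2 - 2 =7*l^3 - 7*l + m^2*(l - 1) + m*(-8*l^2 + 7*l + 1)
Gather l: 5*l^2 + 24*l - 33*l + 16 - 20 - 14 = 5*l^2 - 9*l - 18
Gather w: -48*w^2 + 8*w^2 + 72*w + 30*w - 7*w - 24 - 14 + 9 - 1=-40*w^2 + 95*w - 30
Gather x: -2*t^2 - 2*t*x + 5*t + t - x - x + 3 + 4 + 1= -2*t^2 + 6*t + x*(-2*t - 2) + 8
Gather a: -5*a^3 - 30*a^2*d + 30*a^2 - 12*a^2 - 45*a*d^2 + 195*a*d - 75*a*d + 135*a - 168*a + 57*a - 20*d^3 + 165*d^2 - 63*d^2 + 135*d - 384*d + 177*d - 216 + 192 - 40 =-5*a^3 + a^2*(18 - 30*d) + a*(-45*d^2 + 120*d + 24) - 20*d^3 + 102*d^2 - 72*d - 64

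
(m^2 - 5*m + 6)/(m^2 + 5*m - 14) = (m - 3)/(m + 7)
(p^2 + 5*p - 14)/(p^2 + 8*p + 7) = (p - 2)/(p + 1)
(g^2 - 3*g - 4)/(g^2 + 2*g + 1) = (g - 4)/(g + 1)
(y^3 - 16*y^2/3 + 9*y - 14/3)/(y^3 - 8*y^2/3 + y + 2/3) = (3*y - 7)/(3*y + 1)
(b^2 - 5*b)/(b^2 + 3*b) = (b - 5)/(b + 3)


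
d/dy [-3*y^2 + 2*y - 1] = 2 - 6*y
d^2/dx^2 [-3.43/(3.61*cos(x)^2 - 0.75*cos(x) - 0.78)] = (-178.800412*(1 - cos(x)^2)^2 + 27.860175*cos(x)^3 - 129.962357*cos(x)^2 - 53.7138*cos(x) + 201.97555)/(-3.61*cos(x)^2 + 0.75*cos(x) + 0.78)^3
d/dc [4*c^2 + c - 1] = 8*c + 1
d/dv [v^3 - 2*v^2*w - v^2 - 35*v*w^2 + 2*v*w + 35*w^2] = 3*v^2 - 4*v*w - 2*v - 35*w^2 + 2*w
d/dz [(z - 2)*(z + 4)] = 2*z + 2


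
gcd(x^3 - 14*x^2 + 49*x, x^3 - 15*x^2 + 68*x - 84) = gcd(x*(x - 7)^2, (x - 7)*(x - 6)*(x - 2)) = x - 7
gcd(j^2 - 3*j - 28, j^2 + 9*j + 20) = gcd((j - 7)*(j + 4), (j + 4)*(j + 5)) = j + 4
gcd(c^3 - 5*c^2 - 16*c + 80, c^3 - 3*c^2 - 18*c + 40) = c^2 - c - 20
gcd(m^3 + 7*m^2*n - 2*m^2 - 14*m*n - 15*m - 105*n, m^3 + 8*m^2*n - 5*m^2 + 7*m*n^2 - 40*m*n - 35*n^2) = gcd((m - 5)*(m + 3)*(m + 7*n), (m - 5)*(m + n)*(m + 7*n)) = m^2 + 7*m*n - 5*m - 35*n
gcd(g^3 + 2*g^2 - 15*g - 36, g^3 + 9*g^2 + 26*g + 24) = g + 3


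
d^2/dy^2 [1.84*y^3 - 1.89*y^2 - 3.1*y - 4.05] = 11.04*y - 3.78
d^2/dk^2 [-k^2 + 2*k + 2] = -2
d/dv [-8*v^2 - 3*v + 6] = -16*v - 3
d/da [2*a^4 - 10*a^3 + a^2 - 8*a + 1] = 8*a^3 - 30*a^2 + 2*a - 8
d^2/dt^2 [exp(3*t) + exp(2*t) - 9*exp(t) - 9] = (9*exp(2*t) + 4*exp(t) - 9)*exp(t)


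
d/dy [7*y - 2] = 7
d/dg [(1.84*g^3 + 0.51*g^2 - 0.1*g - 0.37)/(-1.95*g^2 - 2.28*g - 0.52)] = (-3.588*g^4 - 8.3904*g^3 - 4.2282*g^2 - 1.9734*g - 0.7916)/(3.8025*g^4 + 8.892*g^3 + 7.2264*g^2 + 2.3712*g + 0.2704)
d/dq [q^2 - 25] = 2*q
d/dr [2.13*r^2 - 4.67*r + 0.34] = 4.26*r - 4.67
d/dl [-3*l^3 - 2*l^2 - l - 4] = -9*l^2 - 4*l - 1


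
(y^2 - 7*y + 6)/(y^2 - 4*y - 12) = (y - 1)/(y + 2)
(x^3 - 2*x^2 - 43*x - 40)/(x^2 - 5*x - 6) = (x^2 - 3*x - 40)/(x - 6)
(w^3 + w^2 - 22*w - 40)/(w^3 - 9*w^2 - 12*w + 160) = (w + 2)/(w - 8)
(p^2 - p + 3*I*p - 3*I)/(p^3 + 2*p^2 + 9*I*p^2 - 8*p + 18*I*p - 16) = (p^2 + p*(-1 + 3*I) - 3*I)/(p^3 + p^2*(2 + 9*I) + p*(-8 + 18*I) - 16)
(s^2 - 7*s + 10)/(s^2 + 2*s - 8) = (s - 5)/(s + 4)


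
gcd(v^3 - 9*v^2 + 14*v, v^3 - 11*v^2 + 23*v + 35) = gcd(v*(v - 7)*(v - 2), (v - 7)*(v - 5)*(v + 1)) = v - 7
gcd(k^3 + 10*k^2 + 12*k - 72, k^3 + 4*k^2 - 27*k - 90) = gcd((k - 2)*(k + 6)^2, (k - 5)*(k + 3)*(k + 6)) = k + 6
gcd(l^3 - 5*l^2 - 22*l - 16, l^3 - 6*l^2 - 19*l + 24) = l - 8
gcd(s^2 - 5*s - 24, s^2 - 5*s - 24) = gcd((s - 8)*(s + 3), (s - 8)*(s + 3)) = s^2 - 5*s - 24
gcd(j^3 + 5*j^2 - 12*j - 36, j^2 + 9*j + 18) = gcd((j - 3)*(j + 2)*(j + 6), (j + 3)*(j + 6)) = j + 6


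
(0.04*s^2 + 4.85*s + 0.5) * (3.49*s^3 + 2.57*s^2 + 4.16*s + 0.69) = 0.1396*s^5 + 17.0293*s^4 + 14.3759*s^3 + 21.4886*s^2 + 5.4265*s + 0.345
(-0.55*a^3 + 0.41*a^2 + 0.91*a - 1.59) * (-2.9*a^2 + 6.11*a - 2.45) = 1.595*a^5 - 4.5495*a^4 + 1.2136*a^3 + 9.1666*a^2 - 11.9444*a + 3.8955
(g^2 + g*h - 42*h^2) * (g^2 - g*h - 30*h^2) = g^4 - 73*g^2*h^2 + 12*g*h^3 + 1260*h^4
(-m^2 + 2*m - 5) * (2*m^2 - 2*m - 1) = -2*m^4 + 6*m^3 - 13*m^2 + 8*m + 5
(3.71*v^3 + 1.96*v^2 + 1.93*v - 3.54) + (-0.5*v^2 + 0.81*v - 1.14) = 3.71*v^3 + 1.46*v^2 + 2.74*v - 4.68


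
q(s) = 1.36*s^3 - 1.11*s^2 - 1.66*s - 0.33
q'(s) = 4.08*s^2 - 2.22*s - 1.66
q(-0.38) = 0.07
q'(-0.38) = -0.23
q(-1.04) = -1.33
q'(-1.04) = 5.06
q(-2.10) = -14.33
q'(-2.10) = 20.99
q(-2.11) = -14.54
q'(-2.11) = 21.19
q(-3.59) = -71.60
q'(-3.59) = 58.89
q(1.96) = 2.39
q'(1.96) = 9.66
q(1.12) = -1.67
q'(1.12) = 0.97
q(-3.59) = -71.60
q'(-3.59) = 58.89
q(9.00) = 886.26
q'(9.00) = 308.84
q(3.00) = 21.42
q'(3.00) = 28.40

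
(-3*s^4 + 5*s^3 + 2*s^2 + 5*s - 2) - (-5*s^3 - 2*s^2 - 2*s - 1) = -3*s^4 + 10*s^3 + 4*s^2 + 7*s - 1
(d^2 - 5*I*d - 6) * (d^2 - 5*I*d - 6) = d^4 - 10*I*d^3 - 37*d^2 + 60*I*d + 36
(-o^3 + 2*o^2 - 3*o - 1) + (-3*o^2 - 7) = -o^3 - o^2 - 3*o - 8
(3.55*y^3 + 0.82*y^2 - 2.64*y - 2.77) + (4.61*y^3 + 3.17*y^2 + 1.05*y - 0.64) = 8.16*y^3 + 3.99*y^2 - 1.59*y - 3.41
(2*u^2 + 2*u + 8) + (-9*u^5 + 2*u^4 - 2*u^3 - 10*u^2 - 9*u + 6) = -9*u^5 + 2*u^4 - 2*u^3 - 8*u^2 - 7*u + 14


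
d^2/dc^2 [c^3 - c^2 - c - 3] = 6*c - 2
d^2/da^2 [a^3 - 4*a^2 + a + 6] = 6*a - 8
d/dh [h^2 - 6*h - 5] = 2*h - 6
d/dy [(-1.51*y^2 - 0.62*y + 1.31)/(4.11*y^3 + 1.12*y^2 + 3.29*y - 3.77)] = (6.2061*y^4 + 5.0964*y^3 - 20.4258*y^2 + 8.451*y - 1.9725)/(16.8921*y^6 + 9.2064*y^5 + 28.2982*y^4 - 23.6198*y^3 + 2.3793*y^2 - 24.8066*y + 14.2129)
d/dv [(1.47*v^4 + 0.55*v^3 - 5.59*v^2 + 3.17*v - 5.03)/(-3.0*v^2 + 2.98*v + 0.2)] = (-8.82*v^5 + 11.4918*v^4 + 4.454*v^3 - 6.8182*v^2 - 32.416*v + 15.6234)/(9.0*v^4 - 17.88*v^3 + 7.6804*v^2 + 1.192*v + 0.04)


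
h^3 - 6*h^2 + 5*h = h*(h - 5)*(h - 1)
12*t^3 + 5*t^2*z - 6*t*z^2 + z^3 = (-4*t + z)*(-3*t + z)*(t + z)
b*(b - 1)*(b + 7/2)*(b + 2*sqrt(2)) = b^4 + 5*b^3/2 + 2*sqrt(2)*b^3 - 7*b^2/2 + 5*sqrt(2)*b^2 - 7*sqrt(2)*b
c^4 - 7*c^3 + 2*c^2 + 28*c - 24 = (c - 6)*(c - 2)*(c - 1)*(c + 2)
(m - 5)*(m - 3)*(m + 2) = m^3 - 6*m^2 - m + 30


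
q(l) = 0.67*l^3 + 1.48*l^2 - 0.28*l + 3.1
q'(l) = 2.01*l^2 + 2.96*l - 0.28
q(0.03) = 3.09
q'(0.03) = -0.19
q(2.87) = 30.33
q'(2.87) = 24.77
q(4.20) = 77.67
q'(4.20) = 47.61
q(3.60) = 52.53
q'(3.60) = 36.43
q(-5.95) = -83.97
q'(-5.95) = 53.27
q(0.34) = 3.20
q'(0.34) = 0.96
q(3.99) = 68.10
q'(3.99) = 43.53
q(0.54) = 3.49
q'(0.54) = 1.90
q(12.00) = 1370.62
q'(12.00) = 324.68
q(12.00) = 1370.62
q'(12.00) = 324.68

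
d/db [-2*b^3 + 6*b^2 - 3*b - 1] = -6*b^2 + 12*b - 3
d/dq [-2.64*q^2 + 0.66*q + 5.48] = 0.66 - 5.28*q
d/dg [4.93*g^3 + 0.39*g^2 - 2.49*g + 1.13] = 14.79*g^2 + 0.78*g - 2.49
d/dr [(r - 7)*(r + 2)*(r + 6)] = 3*r^2 + 2*r - 44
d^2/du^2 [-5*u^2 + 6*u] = -10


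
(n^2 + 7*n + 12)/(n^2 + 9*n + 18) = (n + 4)/(n + 6)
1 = 1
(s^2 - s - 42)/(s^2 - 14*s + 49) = (s + 6)/(s - 7)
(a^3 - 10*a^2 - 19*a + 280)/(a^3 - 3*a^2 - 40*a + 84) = (a^2 - 3*a - 40)/(a^2 + 4*a - 12)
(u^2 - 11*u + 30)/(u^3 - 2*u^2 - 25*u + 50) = (u - 6)/(u^2 + 3*u - 10)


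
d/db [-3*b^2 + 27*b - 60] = 27 - 6*b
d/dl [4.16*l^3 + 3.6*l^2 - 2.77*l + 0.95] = 12.48*l^2 + 7.2*l - 2.77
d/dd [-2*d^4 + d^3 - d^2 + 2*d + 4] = -8*d^3 + 3*d^2 - 2*d + 2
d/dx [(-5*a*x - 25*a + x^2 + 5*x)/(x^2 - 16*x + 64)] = (5*a*x + 90*a - 21*x - 40)/(x^3 - 24*x^2 + 192*x - 512)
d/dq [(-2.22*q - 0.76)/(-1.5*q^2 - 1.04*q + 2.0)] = (3.33*q^2 + 2.3088*q - (2.22*q + 0.76)*(3.0*q + 1.04) - 4.44)/(1.5*q^2 + 1.04*q - 2.0)^2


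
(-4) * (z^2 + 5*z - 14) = -4*z^2 - 20*z + 56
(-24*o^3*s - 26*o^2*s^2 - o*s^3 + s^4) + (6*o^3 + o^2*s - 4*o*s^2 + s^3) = -24*o^3*s + 6*o^3 - 26*o^2*s^2 + o^2*s - o*s^3 - 4*o*s^2 + s^4 + s^3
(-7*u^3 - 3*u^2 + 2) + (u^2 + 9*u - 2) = -7*u^3 - 2*u^2 + 9*u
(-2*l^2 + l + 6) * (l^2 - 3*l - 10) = -2*l^4 + 7*l^3 + 23*l^2 - 28*l - 60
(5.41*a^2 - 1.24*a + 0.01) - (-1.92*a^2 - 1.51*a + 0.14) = 7.33*a^2 + 0.27*a - 0.13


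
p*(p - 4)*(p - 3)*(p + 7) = p^4 - 37*p^2 + 84*p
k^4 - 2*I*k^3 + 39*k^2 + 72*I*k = k*(k - 8*I)*(k + 3*I)^2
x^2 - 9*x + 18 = (x - 6)*(x - 3)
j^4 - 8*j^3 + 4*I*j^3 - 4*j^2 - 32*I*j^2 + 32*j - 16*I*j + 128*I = (j - 8)*(j - 2)*(j + 2)*(j + 4*I)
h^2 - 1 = (h - 1)*(h + 1)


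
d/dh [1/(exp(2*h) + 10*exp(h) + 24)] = 2*(-exp(h) - 5)*exp(h)/(exp(2*h) + 10*exp(h) + 24)^2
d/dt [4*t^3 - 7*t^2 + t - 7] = 12*t^2 - 14*t + 1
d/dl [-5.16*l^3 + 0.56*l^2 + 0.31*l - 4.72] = -15.48*l^2 + 1.12*l + 0.31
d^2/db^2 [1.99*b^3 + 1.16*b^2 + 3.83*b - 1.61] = 11.94*b + 2.32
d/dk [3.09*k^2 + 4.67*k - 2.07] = 6.18*k + 4.67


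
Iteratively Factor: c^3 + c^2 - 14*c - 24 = (c + 2)*(c^2 - c - 12) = (c + 2)*(c + 3)*(c - 4)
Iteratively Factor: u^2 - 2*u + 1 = (u - 1)*(u - 1)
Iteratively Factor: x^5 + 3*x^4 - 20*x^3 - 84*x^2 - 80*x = (x + 2)*(x^4 + x^3 - 22*x^2 - 40*x) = (x + 2)^2*(x^3 - x^2 - 20*x) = (x - 5)*(x + 2)^2*(x^2 + 4*x) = x*(x - 5)*(x + 2)^2*(x + 4)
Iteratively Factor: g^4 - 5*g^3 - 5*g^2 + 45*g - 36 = (g - 4)*(g^3 - g^2 - 9*g + 9) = (g - 4)*(g - 3)*(g^2 + 2*g - 3) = (g - 4)*(g - 3)*(g + 3)*(g - 1)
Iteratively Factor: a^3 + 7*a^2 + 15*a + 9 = (a + 1)*(a^2 + 6*a + 9) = (a + 1)*(a + 3)*(a + 3)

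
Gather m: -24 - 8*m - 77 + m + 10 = -7*m - 91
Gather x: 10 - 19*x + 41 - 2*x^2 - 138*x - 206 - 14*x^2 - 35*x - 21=-16*x^2 - 192*x - 176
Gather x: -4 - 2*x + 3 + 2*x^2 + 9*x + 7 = 2*x^2 + 7*x + 6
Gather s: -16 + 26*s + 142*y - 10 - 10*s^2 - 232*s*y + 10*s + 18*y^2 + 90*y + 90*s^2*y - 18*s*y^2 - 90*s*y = s^2*(90*y - 10) + s*(-18*y^2 - 322*y + 36) + 18*y^2 + 232*y - 26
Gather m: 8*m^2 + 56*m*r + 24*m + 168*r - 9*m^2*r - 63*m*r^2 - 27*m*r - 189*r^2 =m^2*(8 - 9*r) + m*(-63*r^2 + 29*r + 24) - 189*r^2 + 168*r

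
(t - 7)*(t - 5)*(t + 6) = t^3 - 6*t^2 - 37*t + 210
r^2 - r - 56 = (r - 8)*(r + 7)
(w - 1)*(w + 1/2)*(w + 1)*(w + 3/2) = w^4 + 2*w^3 - w^2/4 - 2*w - 3/4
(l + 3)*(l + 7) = l^2 + 10*l + 21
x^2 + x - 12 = (x - 3)*(x + 4)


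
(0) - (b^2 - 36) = 36 - b^2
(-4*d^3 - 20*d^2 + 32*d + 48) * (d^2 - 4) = -4*d^5 - 20*d^4 + 48*d^3 + 128*d^2 - 128*d - 192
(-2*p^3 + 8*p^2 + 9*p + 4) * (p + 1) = -2*p^4 + 6*p^3 + 17*p^2 + 13*p + 4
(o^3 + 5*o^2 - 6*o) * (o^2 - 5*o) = o^5 - 31*o^3 + 30*o^2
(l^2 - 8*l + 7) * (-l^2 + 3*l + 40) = -l^4 + 11*l^3 + 9*l^2 - 299*l + 280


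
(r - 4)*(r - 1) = r^2 - 5*r + 4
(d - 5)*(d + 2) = d^2 - 3*d - 10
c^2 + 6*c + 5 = (c + 1)*(c + 5)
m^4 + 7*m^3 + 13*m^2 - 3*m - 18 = (m - 1)*(m + 2)*(m + 3)^2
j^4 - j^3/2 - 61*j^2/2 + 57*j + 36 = (j - 4)*(j - 3)*(j + 1/2)*(j + 6)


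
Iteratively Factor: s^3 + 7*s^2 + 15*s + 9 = (s + 1)*(s^2 + 6*s + 9) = (s + 1)*(s + 3)*(s + 3)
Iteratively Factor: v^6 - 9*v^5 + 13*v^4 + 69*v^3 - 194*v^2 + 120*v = (v - 1)*(v^5 - 8*v^4 + 5*v^3 + 74*v^2 - 120*v) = (v - 2)*(v - 1)*(v^4 - 6*v^3 - 7*v^2 + 60*v) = (v - 4)*(v - 2)*(v - 1)*(v^3 - 2*v^2 - 15*v) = (v - 4)*(v - 2)*(v - 1)*(v + 3)*(v^2 - 5*v) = v*(v - 4)*(v - 2)*(v - 1)*(v + 3)*(v - 5)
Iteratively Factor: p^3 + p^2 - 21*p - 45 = (p + 3)*(p^2 - 2*p - 15) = (p + 3)^2*(p - 5)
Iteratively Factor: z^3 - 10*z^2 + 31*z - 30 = (z - 5)*(z^2 - 5*z + 6) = (z - 5)*(z - 2)*(z - 3)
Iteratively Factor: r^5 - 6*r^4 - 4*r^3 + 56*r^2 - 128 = (r + 2)*(r^4 - 8*r^3 + 12*r^2 + 32*r - 64) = (r - 4)*(r + 2)*(r^3 - 4*r^2 - 4*r + 16) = (r - 4)*(r + 2)^2*(r^2 - 6*r + 8) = (r - 4)^2*(r + 2)^2*(r - 2)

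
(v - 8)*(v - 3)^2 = v^3 - 14*v^2 + 57*v - 72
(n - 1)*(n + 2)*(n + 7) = n^3 + 8*n^2 + 5*n - 14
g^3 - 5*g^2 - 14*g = g*(g - 7)*(g + 2)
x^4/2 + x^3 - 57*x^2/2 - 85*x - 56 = (x/2 + 1)*(x - 8)*(x + 1)*(x + 7)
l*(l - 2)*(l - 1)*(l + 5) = l^4 + 2*l^3 - 13*l^2 + 10*l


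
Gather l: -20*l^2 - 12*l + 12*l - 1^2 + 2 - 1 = -20*l^2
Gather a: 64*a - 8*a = 56*a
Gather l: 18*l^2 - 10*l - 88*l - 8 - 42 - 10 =18*l^2 - 98*l - 60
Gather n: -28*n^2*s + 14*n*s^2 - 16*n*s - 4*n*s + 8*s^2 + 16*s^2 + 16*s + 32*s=-28*n^2*s + n*(14*s^2 - 20*s) + 24*s^2 + 48*s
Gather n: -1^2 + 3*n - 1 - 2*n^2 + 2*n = -2*n^2 + 5*n - 2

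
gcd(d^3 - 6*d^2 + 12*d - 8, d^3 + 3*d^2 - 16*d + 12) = d - 2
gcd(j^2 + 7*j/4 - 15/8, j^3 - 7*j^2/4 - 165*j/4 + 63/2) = j - 3/4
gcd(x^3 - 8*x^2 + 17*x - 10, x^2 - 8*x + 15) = x - 5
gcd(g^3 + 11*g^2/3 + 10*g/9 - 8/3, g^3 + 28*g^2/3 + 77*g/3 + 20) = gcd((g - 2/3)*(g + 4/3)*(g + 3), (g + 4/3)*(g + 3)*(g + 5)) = g^2 + 13*g/3 + 4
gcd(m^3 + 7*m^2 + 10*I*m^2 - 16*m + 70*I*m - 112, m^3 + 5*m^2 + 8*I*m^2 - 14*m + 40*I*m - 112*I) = m^2 + m*(7 + 8*I) + 56*I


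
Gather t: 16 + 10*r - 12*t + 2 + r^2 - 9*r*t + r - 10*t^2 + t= r^2 + 11*r - 10*t^2 + t*(-9*r - 11) + 18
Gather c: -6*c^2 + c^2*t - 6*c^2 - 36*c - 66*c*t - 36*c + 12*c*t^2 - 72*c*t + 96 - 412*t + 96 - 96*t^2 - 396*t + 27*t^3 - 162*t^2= c^2*(t - 12) + c*(12*t^2 - 138*t - 72) + 27*t^3 - 258*t^2 - 808*t + 192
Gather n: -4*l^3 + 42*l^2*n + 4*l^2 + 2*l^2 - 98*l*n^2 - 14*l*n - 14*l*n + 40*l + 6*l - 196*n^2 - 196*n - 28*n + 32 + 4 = -4*l^3 + 6*l^2 + 46*l + n^2*(-98*l - 196) + n*(42*l^2 - 28*l - 224) + 36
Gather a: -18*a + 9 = 9 - 18*a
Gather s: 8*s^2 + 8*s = 8*s^2 + 8*s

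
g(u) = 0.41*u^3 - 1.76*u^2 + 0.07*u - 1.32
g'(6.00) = 23.23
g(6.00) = 24.30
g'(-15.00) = 329.62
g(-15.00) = -1782.12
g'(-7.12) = 87.49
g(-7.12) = -239.03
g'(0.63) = -1.66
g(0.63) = -1.87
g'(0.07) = -0.17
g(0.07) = -1.32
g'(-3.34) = 25.55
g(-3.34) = -36.46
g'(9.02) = 68.39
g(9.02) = 157.00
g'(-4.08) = 34.91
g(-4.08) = -58.75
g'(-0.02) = 0.14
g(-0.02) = -1.32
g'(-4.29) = 37.81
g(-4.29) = -66.38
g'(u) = 1.23*u^2 - 3.52*u + 0.07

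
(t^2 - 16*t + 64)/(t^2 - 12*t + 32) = (t - 8)/(t - 4)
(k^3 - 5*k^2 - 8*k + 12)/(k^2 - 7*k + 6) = k + 2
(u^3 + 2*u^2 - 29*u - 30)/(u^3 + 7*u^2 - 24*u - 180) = (u + 1)/(u + 6)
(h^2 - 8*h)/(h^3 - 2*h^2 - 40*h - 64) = h/(h^2 + 6*h + 8)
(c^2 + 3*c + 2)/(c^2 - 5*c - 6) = (c + 2)/(c - 6)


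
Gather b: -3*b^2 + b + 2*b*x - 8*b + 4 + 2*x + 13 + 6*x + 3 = -3*b^2 + b*(2*x - 7) + 8*x + 20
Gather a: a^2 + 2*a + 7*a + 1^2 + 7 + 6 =a^2 + 9*a + 14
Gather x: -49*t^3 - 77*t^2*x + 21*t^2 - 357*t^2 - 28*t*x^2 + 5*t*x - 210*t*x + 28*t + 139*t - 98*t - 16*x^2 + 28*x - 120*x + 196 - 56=-49*t^3 - 336*t^2 + 69*t + x^2*(-28*t - 16) + x*(-77*t^2 - 205*t - 92) + 140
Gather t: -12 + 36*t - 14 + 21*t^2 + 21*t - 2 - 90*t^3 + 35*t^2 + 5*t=-90*t^3 + 56*t^2 + 62*t - 28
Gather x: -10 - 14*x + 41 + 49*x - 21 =35*x + 10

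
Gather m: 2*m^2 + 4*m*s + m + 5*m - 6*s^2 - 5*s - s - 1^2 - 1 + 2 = 2*m^2 + m*(4*s + 6) - 6*s^2 - 6*s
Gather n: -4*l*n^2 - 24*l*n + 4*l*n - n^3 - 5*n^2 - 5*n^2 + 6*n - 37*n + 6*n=-n^3 + n^2*(-4*l - 10) + n*(-20*l - 25)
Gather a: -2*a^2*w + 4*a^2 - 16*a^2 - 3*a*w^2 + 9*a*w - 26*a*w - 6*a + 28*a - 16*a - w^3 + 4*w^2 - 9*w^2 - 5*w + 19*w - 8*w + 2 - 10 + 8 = a^2*(-2*w - 12) + a*(-3*w^2 - 17*w + 6) - w^3 - 5*w^2 + 6*w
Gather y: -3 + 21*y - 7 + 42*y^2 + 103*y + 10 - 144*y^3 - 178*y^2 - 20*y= -144*y^3 - 136*y^2 + 104*y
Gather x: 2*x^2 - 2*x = 2*x^2 - 2*x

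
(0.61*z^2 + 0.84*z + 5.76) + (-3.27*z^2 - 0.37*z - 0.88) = -2.66*z^2 + 0.47*z + 4.88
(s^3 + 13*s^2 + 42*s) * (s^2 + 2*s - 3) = s^5 + 15*s^4 + 65*s^3 + 45*s^2 - 126*s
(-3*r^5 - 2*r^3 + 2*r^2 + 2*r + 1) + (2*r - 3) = -3*r^5 - 2*r^3 + 2*r^2 + 4*r - 2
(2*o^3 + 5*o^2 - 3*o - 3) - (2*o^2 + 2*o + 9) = 2*o^3 + 3*o^2 - 5*o - 12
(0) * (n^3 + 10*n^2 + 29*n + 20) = 0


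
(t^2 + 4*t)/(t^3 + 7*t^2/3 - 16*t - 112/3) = 3*t/(3*t^2 - 5*t - 28)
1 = 1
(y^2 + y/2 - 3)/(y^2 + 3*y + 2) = (y - 3/2)/(y + 1)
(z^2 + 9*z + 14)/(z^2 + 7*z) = (z + 2)/z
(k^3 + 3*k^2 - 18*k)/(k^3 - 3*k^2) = (k + 6)/k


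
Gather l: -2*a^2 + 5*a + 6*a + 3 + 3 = -2*a^2 + 11*a + 6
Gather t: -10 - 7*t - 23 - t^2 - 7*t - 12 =-t^2 - 14*t - 45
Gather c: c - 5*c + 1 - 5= -4*c - 4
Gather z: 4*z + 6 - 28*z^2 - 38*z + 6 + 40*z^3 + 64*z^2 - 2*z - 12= 40*z^3 + 36*z^2 - 36*z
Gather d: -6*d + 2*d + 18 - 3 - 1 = 14 - 4*d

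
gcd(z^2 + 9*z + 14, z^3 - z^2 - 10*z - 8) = z + 2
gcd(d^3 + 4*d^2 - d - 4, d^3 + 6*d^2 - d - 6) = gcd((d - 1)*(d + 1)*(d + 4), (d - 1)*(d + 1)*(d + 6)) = d^2 - 1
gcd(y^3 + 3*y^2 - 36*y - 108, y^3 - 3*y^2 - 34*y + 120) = y + 6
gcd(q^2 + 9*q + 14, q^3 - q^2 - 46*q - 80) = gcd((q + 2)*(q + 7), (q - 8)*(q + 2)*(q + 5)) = q + 2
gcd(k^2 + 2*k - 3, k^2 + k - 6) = k + 3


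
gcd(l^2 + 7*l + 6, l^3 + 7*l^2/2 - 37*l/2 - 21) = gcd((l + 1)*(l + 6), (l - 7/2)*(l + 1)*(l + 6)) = l^2 + 7*l + 6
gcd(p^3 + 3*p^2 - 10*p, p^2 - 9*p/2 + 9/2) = 1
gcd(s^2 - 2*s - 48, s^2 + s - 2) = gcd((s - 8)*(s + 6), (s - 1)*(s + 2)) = 1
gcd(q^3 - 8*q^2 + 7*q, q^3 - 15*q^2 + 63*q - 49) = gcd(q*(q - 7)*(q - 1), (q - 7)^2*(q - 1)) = q^2 - 8*q + 7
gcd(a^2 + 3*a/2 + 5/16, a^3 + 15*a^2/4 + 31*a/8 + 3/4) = a + 1/4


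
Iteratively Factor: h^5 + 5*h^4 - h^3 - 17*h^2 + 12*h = (h - 1)*(h^4 + 6*h^3 + 5*h^2 - 12*h) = (h - 1)*(h + 4)*(h^3 + 2*h^2 - 3*h) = (h - 1)*(h + 3)*(h + 4)*(h^2 - h) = (h - 1)^2*(h + 3)*(h + 4)*(h)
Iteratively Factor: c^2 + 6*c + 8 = (c + 4)*(c + 2)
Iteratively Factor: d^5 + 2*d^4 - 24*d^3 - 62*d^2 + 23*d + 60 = (d + 4)*(d^4 - 2*d^3 - 16*d^2 + 2*d + 15) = (d - 5)*(d + 4)*(d^3 + 3*d^2 - d - 3) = (d - 5)*(d + 3)*(d + 4)*(d^2 - 1) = (d - 5)*(d - 1)*(d + 3)*(d + 4)*(d + 1)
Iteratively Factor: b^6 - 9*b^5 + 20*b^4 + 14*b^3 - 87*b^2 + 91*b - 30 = (b - 3)*(b^5 - 6*b^4 + 2*b^3 + 20*b^2 - 27*b + 10) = (b - 3)*(b - 1)*(b^4 - 5*b^3 - 3*b^2 + 17*b - 10) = (b - 3)*(b - 1)^2*(b^3 - 4*b^2 - 7*b + 10) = (b - 3)*(b - 1)^3*(b^2 - 3*b - 10) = (b - 5)*(b - 3)*(b - 1)^3*(b + 2)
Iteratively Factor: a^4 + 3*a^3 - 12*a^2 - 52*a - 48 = (a + 2)*(a^3 + a^2 - 14*a - 24) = (a - 4)*(a + 2)*(a^2 + 5*a + 6) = (a - 4)*(a + 2)^2*(a + 3)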